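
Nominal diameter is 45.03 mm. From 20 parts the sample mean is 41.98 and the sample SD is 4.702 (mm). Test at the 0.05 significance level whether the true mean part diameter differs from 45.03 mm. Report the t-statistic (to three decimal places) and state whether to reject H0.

t = -2.901; reject H0

H0: μ = 45.03; H1: μ ≠ 45.03 (one-sample t-test, two-sided).
t = (x̄ − μ₀)/(s/√n) = (41.98 − 45.03)/(4.702/√20) = -2.901
df = n − 1 = 19
Two-sided p-value ≈ 0.009
Since p ≈ 0.009 < α = 0.05, reject H0; the data support H1.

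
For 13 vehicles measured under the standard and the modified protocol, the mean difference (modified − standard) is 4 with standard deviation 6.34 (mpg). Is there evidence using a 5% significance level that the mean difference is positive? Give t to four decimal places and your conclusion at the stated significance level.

H0: μ_d = 0; H1: μ_d > 0 (paired t-test on the differences, right-tailed).
t = d̄/(s_d/√n) = 4/(6.34/√13) = 2.2748
df = n − 1 = 12
p-value = P(T ≥ 2.2748) ≈ 0.021
Since p ≈ 0.021 < α = 0.05, reject H0; the evidence is statistically significant.

t = 2.2748; reject H0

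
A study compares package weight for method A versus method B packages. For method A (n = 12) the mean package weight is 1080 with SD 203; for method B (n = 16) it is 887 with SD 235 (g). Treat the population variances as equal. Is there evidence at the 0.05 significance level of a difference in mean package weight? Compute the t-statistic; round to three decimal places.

2.276

Let group 1 = method A, group 2 = method B. H0: μ_1 = μ_2; H1: μ_1 ≠ μ_2 (two-sample pooled-variance t-test, two-sided).
s_p² = [(12−1)·203² + (16−1)·235²]/(12+16−2) = 49295.2
t = (1080 − 887)/√[49295.2·(1/12 + 1/16)] = 2.276
df = n₁ + n₂ − 2 = 26
Two-sided p-value ≈ 0.0313
Since p ≈ 0.0313 < α = 0.05, reject H0; the evidence is statistically significant.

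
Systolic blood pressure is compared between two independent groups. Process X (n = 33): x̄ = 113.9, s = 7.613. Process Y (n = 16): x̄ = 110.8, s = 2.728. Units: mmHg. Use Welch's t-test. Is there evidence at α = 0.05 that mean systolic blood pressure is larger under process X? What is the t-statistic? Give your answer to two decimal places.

Let group 1 = process X, group 2 = process Y. H0: μ_1 = μ_2; H1: μ_1 > μ_2 (Welch's two-sample t-test, right-tailed).
t = (x̄_1 − x̄_2)/√(s_1²/n_1 + s_2²/n_2) = (113.9 − 110.8)/√(7.613²/33 + 2.728²/16) = 2.08
Welch–Satterthwaite df ≈ 44.53
p-value = P(T ≥ 2.08) ≈ 0.022
Since p ≈ 0.022 < α = 0.05, reject H0; the evidence is statistically significant.

2.08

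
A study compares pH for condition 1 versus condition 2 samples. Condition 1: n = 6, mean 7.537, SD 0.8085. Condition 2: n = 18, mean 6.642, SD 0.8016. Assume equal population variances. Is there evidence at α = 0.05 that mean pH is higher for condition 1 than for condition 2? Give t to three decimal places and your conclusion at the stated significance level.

t = 2.364; reject H0

Let group 1 = condition 1, group 2 = condition 2. H0: μ_1 = μ_2; H1: μ_1 > μ_2 (two-sample pooled-variance t-test, right-tailed).
s_p² = [(6−1)·0.8085² + (18−1)·0.8016²]/(6+18−2) = 0.645087
t = (7.537 − 6.642)/√[0.645087·(1/6 + 1/18)] = 2.364
df = n₁ + n₂ − 2 = 22
p-value = P(T ≥ 2.364) ≈ 0.014
Since p ≈ 0.014 < α = 0.05, reject H0; the data support H1.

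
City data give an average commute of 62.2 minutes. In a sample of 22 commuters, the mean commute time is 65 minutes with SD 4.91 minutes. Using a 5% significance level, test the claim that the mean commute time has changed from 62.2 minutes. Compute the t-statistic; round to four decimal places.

H0: μ = 62.2; H1: μ ≠ 62.2 (one-sample t-test, two-sided).
t = (x̄ − μ₀)/(s/√n) = (65 − 62.2)/(4.91/√22) = 2.6748
df = n − 1 = 21
Two-sided p-value ≈ 0.014
Since p ≈ 0.014 < α = 0.05, reject H0; the evidence is statistically significant.

2.6748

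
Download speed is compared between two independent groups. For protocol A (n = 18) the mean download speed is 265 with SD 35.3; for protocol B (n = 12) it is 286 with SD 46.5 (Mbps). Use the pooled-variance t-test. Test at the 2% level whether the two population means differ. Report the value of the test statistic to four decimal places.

-1.4061

Let group 1 = protocol A, group 2 = protocol B. H0: μ_1 = μ_2; H1: μ_1 ≠ μ_2 (two-sample pooled-variance t-test, two-sided).
s_p² = [(18−1)·35.3² + (12−1)·46.5²]/(18+12−2) = 1606.01
t = (265 − 286)/√[1606.01·(1/18 + 1/12)] = -1.4061
df = n₁ + n₂ − 2 = 28
Two-sided p-value ≈ 0.171
Since p ≈ 0.171 > α = 0.02, fail to reject H0; the data do not provide sufficient evidence against H0.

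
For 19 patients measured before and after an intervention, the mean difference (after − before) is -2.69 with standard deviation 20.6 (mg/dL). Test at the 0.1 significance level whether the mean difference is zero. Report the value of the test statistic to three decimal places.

H0: μ_d = 0; H1: μ_d ≠ 0 (paired t-test on the differences, two-sided).
t = d̄/(s_d/√n) = -2.69/(20.6/√19) = -0.569
df = n − 1 = 18
Two-sided p-value ≈ 0.576
Since p ≈ 0.576 > α = 0.1, fail to reject H0; the evidence is not statistically significant.

-0.569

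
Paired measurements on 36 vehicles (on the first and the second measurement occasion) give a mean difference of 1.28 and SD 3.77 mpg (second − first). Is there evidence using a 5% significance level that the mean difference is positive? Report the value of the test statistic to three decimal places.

H0: μ_d = 0; H1: μ_d > 0 (paired t-test on the differences, right-tailed).
t = d̄/(s_d/√n) = 1.28/(3.77/√36) = 2.037
df = n − 1 = 35
p-value = P(T ≥ 2.037) ≈ 0.0246
Since p ≈ 0.0246 < α = 0.05, reject H0; the data support H1.

2.037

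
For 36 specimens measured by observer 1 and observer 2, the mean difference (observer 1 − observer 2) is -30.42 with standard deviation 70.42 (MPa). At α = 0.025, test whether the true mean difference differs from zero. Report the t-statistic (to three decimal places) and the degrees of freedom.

t = -2.592, df = 35

H0: μ_d = 0; H1: μ_d ≠ 0 (paired t-test on the differences, two-sided).
t = d̄/(s_d/√n) = -30.42/(70.42/√36) = -2.592
df = n − 1 = 35
Two-sided p-value ≈ 0.014
Since p ≈ 0.014 < α = 0.025, reject H0; the evidence is statistically significant.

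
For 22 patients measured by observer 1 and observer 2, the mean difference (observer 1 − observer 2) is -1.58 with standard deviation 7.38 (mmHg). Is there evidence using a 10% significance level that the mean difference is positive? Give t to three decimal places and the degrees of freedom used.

t = -1.004, df = 21

H0: μ_d = 0; H1: μ_d > 0 (paired t-test on the differences, right-tailed).
t = d̄/(s_d/√n) = -1.58/(7.38/√22) = -1.004
df = n − 1 = 21
p-value = P(T ≥ -1.004) ≈ 0.8366
Since p ≈ 0.8366 > α = 0.1, fail to reject H0; the evidence is not statistically significant.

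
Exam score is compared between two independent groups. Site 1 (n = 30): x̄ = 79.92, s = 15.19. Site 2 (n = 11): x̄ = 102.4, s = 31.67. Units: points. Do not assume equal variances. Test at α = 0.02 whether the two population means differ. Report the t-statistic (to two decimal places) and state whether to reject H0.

t = -2.26; fail to reject H0

Let group 1 = site 1, group 2 = site 2. H0: μ_1 = μ_2; H1: μ_1 ≠ μ_2 (Welch's two-sample t-test, two-sided).
t = (x̄_1 − x̄_2)/√(s_1²/n_1 + s_2²/n_2) = (79.92 − 102.4)/√(15.19²/30 + 31.67²/11) = -2.26
Welch–Satterthwaite df ≈ 11.73
Two-sided p-value ≈ 0.0436
Since p ≈ 0.0436 > α = 0.02, fail to reject H0; the data do not provide sufficient evidence against H0.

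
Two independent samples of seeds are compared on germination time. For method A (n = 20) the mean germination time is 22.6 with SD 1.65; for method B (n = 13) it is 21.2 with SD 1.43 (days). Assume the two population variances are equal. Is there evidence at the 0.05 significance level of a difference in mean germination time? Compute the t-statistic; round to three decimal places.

Let group 1 = method A, group 2 = method B. H0: μ_1 = μ_2; H1: μ_1 ≠ μ_2 (two-sample pooled-variance t-test, two-sided).
s_p² = [(20−1)·1.65² + (13−1)·1.43²]/(20+13−2) = 2.4602
t = (22.6 − 21.2)/√[2.4602·(1/20 + 1/13)] = 2.505
df = n₁ + n₂ − 2 = 31
Two-sided p-value ≈ 0.018
Since p ≈ 0.018 < α = 0.05, reject H0; the evidence is statistically significant.

2.505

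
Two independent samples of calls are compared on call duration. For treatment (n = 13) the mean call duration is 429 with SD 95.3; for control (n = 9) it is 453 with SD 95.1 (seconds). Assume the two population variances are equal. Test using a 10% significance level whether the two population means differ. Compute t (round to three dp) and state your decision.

Let group 1 = treatment, group 2 = control. H0: μ_1 = μ_2; H1: μ_1 ≠ μ_2 (two-sample pooled-variance t-test, two-sided).
s_p² = [(13−1)·95.3² + (9−1)·95.1²]/(13+9−2) = 9066.86
t = (429 − 453)/√[9066.86·(1/13 + 1/9)] = -0.581
df = n₁ + n₂ − 2 = 20
Two-sided p-value ≈ 0.5676
Since p ≈ 0.5676 > α = 0.1, fail to reject H0; the evidence is not statistically significant.

t = -0.581; fail to reject H0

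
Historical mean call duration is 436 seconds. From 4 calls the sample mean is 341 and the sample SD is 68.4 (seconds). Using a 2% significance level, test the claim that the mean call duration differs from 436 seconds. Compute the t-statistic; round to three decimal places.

H0: μ = 436; H1: μ ≠ 436 (one-sample t-test, two-sided).
t = (x̄ − μ₀)/(s/√n) = (341 − 436)/(68.4/√4) = -2.778
df = n − 1 = 3
Two-sided p-value ≈ 0.0691
Since p ≈ 0.0691 > α = 0.02, fail to reject H0; the evidence is not statistically significant.

-2.778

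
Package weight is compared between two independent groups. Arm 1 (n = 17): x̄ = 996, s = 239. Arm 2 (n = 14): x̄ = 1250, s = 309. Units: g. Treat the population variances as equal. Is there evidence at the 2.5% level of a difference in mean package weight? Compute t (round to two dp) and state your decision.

t = -2.58; reject H0

Let group 1 = arm 1, group 2 = arm 2. H0: μ_1 = μ_2; H1: μ_1 ≠ μ_2 (two-sample pooled-variance t-test, two-sided).
s_p² = [(17−1)·239² + (14−1)·309²]/(17+14−2) = 74316.9
t = (996 − 1250)/√[74316.9·(1/17 + 1/14)] = -2.58
df = n₁ + n₂ − 2 = 29
Two-sided p-value ≈ 0.0152
Since p ≈ 0.0152 < α = 0.025, reject H0; the evidence is statistically significant.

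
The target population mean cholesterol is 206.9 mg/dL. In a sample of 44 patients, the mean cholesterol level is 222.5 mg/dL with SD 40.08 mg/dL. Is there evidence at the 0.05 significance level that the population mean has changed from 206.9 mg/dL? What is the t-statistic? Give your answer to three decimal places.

H0: μ = 206.9; H1: μ ≠ 206.9 (one-sample t-test, two-sided).
t = (x̄ − μ₀)/(s/√n) = (222.5 − 206.9)/(40.08/√44) = 2.582
df = n − 1 = 43
Two-sided p-value ≈ 0.0133
Since p ≈ 0.0133 < α = 0.05, reject H0; the data support H1.

2.582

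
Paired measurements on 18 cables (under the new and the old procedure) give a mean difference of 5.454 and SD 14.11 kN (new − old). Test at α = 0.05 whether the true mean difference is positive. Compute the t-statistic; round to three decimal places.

1.640

H0: μ_d = 0; H1: μ_d > 0 (paired t-test on the differences, right-tailed).
t = d̄/(s_d/√n) = 5.454/(14.11/√18) = 1.640
df = n − 1 = 17
p-value = P(T ≥ 1.640) ≈ 0.060
Since p ≈ 0.060 > α = 0.05, fail to reject H0; the evidence is not statistically significant.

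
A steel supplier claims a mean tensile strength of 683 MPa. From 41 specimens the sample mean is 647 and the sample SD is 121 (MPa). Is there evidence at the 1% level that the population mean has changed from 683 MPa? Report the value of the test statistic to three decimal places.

-1.905

H0: μ = 683; H1: μ ≠ 683 (one-sample t-test, two-sided).
t = (x̄ − μ₀)/(s/√n) = (647 − 683)/(121/√41) = -1.905
df = n − 1 = 40
Two-sided p-value ≈ 0.064
Since p ≈ 0.064 > α = 0.01, fail to reject H0; the data do not provide sufficient evidence against H0.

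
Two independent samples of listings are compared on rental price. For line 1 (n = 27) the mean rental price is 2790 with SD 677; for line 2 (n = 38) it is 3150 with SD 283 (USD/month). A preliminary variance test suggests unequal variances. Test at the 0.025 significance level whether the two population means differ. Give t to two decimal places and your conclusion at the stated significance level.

t = -2.61; reject H0

Let group 1 = line 1, group 2 = line 2. H0: μ_1 = μ_2; H1: μ_1 ≠ μ_2 (Welch's two-sample t-test, two-sided).
t = (x̄_1 − x̄_2)/√(s_1²/n_1 + s_2²/n_2) = (2790 − 3150)/√(677²/27 + 283²/38) = -2.61
Welch–Satterthwaite df ≈ 32.50
Two-sided p-value ≈ 0.014
Since p ≈ 0.014 < α = 0.025, reject H0; the data support H1.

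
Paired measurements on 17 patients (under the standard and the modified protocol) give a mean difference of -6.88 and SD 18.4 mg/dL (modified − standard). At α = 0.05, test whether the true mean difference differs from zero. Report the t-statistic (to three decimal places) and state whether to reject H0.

t = -1.542; fail to reject H0

H0: μ_d = 0; H1: μ_d ≠ 0 (paired t-test on the differences, two-sided).
t = d̄/(s_d/√n) = -6.88/(18.4/√17) = -1.542
df = n − 1 = 16
Two-sided p-value ≈ 0.1427
Since p ≈ 0.1427 > α = 0.05, fail to reject H0; the data do not provide sufficient evidence against H0.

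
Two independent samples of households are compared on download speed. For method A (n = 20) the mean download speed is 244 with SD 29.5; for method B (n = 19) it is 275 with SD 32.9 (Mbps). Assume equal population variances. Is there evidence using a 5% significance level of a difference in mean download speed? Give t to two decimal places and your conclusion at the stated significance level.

Let group 1 = method A, group 2 = method B. H0: μ_1 = μ_2; H1: μ_1 ≠ μ_2 (two-sample pooled-variance t-test, two-sided).
s_p² = [(20−1)·29.5² + (19−1)·32.9²]/(20+19−2) = 973.463
t = (244 − 275)/√[973.463·(1/20 + 1/19)] = -3.10
df = n₁ + n₂ − 2 = 37
Two-sided p-value ≈ 0.004
Since p ≈ 0.004 < α = 0.05, reject H0; the data support H1.

t = -3.10; reject H0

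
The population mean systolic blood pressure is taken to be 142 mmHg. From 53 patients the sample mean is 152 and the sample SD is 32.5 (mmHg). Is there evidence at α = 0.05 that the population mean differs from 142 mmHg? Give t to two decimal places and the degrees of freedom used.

t = 2.24, df = 52

H0: μ = 142; H1: μ ≠ 142 (one-sample t-test, two-sided).
t = (x̄ − μ₀)/(s/√n) = (152 − 142)/(32.5/√53) = 2.24
df = n − 1 = 52
Two-sided p-value ≈ 0.0294
Since p ≈ 0.0294 < α = 0.05, reject H0; the data support H1.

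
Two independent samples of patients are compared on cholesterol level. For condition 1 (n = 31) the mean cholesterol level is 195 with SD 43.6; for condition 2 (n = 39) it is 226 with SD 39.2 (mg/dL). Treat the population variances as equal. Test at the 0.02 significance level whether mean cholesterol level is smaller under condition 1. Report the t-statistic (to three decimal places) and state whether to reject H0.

Let group 1 = condition 1, group 2 = condition 2. H0: μ_1 = μ_2; H1: μ_1 < μ_2 (two-sample pooled-variance t-test, left-tailed).
s_p² = [(31−1)·43.6² + (39−1)·39.2²]/(31+39−2) = 1697.37
t = (195 − 226)/√[1697.37·(1/31 + 1/39)] = -3.127
df = n₁ + n₂ − 2 = 68
p-value = P(T ≤ -3.127) ≈ 0.0013
Since p ≈ 0.0013 < α = 0.02, reject H0; the evidence is statistically significant.

t = -3.127; reject H0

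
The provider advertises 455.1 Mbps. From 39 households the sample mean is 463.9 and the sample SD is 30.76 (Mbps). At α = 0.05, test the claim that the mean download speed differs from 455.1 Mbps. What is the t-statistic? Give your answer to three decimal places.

H0: μ = 455.1; H1: μ ≠ 455.1 (one-sample t-test, two-sided).
t = (x̄ − μ₀)/(s/√n) = (463.9 − 455.1)/(30.76/√39) = 1.787
df = n − 1 = 38
Two-sided p-value ≈ 0.0820
Since p ≈ 0.0820 > α = 0.05, fail to reject H0; the data do not provide sufficient evidence against H0.

1.787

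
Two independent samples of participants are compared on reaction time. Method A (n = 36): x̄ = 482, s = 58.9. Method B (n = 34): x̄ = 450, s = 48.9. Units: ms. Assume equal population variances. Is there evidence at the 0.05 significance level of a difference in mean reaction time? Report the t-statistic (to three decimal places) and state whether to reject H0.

t = 2.465; reject H0

Let group 1 = method A, group 2 = method B. H0: μ_1 = μ_2; H1: μ_1 ≠ μ_2 (two-sample pooled-variance t-test, two-sided).
s_p² = [(36−1)·58.9² + (34−1)·48.9²]/(36+34−2) = 2946.06
t = (482 − 450)/√[2946.06·(1/36 + 1/34)] = 2.465
df = n₁ + n₂ − 2 = 68
Two-sided p-value ≈ 0.0162
Since p ≈ 0.0162 < α = 0.05, reject H0; the evidence is statistically significant.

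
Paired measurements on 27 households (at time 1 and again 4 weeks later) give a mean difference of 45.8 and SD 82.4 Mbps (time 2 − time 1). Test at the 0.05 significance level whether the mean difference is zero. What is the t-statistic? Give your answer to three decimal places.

2.888

H0: μ_d = 0; H1: μ_d ≠ 0 (paired t-test on the differences, two-sided).
t = d̄/(s_d/√n) = 45.8/(82.4/√27) = 2.888
df = n − 1 = 26
Two-sided p-value ≈ 0.0077
Since p ≈ 0.0077 < α = 0.05, reject H0; the evidence is statistically significant.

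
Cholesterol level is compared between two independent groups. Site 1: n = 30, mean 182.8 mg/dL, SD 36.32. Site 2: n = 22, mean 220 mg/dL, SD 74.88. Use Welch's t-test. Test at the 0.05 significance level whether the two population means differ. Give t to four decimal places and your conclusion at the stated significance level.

t = -2.1519; reject H0

Let group 1 = site 1, group 2 = site 2. H0: μ_1 = μ_2; H1: μ_1 ≠ μ_2 (Welch's two-sample t-test, two-sided).
t = (x̄_1 − x̄_2)/√(s_1²/n_1 + s_2²/n_2) = (182.8 − 220)/√(36.32²/30 + 74.88²/22) = -2.1519
Welch–Satterthwaite df ≈ 28.26
Two-sided p-value ≈ 0.040
Since p ≈ 0.040 < α = 0.05, reject H0; the data support H1.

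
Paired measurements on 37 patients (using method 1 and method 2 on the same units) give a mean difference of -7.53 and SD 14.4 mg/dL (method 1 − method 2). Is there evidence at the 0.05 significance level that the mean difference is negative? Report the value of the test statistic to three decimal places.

-3.181

H0: μ_d = 0; H1: μ_d < 0 (paired t-test on the differences, left-tailed).
t = d̄/(s_d/√n) = -7.53/(14.4/√37) = -3.181
df = n − 1 = 36
p-value = P(T ≤ -3.181) ≈ 0.002
Since p ≈ 0.002 < α = 0.05, reject H0; the data support H1.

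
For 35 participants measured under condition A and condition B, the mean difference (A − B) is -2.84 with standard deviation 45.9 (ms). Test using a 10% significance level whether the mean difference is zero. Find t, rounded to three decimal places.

-0.366

H0: μ_d = 0; H1: μ_d ≠ 0 (paired t-test on the differences, two-sided).
t = d̄/(s_d/√n) = -2.84/(45.9/√35) = -0.366
df = n − 1 = 34
Two-sided p-value ≈ 0.717
Since p ≈ 0.717 > α = 0.1, fail to reject H0; the data do not provide sufficient evidence against H0.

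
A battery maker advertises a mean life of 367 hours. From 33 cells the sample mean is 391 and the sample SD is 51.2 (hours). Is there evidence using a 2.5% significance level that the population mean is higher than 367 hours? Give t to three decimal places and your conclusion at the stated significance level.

H0: μ = 367; H1: μ > 367 (one-sample t-test, right-tailed).
t = (x̄ − μ₀)/(s/√n) = (391 − 367)/(51.2/√33) = 2.693
df = n − 1 = 32
p-value = P(T ≥ 2.693) ≈ 0.006
Since p ≈ 0.006 < α = 0.025, reject H0; the data support H1.

t = 2.693; reject H0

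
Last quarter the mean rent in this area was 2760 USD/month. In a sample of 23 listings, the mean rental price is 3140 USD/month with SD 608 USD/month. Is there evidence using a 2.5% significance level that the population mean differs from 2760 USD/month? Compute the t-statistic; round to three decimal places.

H0: μ = 2760; H1: μ ≠ 2760 (one-sample t-test, two-sided).
t = (x̄ − μ₀)/(s/√n) = (3140 − 2760)/(608/√23) = 2.997
df = n − 1 = 22
Two-sided p-value ≈ 0.0066
Since p ≈ 0.0066 < α = 0.025, reject H0; the data support H1.

2.997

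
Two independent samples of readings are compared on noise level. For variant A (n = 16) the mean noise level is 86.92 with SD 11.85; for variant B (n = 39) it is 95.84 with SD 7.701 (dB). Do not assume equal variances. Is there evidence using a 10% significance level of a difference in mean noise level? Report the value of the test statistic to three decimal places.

-2.780

Let group 1 = variant A, group 2 = variant B. H0: μ_1 = μ_2; H1: μ_1 ≠ μ_2 (Welch's two-sample t-test, two-sided).
t = (x̄_1 − x̄_2)/√(s_1²/n_1 + s_2²/n_2) = (86.92 − 95.84)/√(11.85²/16 + 7.701²/39) = -2.780
Welch–Satterthwaite df ≈ 20.41
Two-sided p-value ≈ 0.0114
Since p ≈ 0.0114 < α = 0.1, reject H0; the evidence is statistically significant.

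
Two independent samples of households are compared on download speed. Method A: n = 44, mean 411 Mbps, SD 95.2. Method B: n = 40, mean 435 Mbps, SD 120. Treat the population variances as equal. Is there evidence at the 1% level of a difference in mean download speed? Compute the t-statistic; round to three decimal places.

Let group 1 = method A, group 2 = method B. H0: μ_1 = μ_2; H1: μ_1 ≠ μ_2 (two-sample pooled-variance t-test, two-sided).
s_p² = [(44−1)·95.2² + (40−1)·120²]/(44+40−2) = 11601.4
t = (411 − 435)/√[11601.4·(1/44 + 1/40)] = -1.020
df = n₁ + n₂ − 2 = 82
Two-sided p-value ≈ 0.3108
Since p ≈ 0.3108 > α = 0.01, fail to reject H0; the evidence is not statistically significant.

-1.020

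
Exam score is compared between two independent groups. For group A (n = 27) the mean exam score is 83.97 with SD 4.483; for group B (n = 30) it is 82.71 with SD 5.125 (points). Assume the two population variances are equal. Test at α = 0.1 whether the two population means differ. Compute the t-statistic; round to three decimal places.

Let group 1 = group A, group 2 = group B. H0: μ_1 = μ_2; H1: μ_1 ≠ μ_2 (two-sample pooled-variance t-test, two-sided).
s_p² = [(27−1)·4.483² + (30−1)·5.125²]/(27+30−2) = 23.3497
t = (83.97 − 82.71)/√[23.3497·(1/27 + 1/30)] = 0.983
df = n₁ + n₂ − 2 = 55
Two-sided p-value ≈ 0.3299
Since p ≈ 0.3299 > α = 0.1, fail to reject H0; the evidence is not statistically significant.

0.983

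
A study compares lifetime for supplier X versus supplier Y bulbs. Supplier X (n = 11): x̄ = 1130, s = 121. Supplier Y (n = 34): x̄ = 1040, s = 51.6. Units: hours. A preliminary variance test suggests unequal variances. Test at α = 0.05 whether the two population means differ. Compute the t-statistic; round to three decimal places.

2.397

Let group 1 = supplier X, group 2 = supplier Y. H0: μ_1 = μ_2; H1: μ_1 ≠ μ_2 (Welch's two-sample t-test, two-sided).
t = (x̄_1 − x̄_2)/√(s_1²/n_1 + s_2²/n_2) = (1130 − 1040)/√(121²/11 + 51.6²/34) = 2.397
Welch–Satterthwaite df ≈ 11.20
Two-sided p-value ≈ 0.0350
Since p ≈ 0.0350 < α = 0.05, reject H0; the evidence is statistically significant.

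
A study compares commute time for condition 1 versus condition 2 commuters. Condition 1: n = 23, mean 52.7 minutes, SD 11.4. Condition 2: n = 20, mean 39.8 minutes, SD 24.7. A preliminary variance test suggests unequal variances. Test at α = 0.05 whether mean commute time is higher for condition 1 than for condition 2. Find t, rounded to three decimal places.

Let group 1 = condition 1, group 2 = condition 2. H0: μ_1 = μ_2; H1: μ_1 > μ_2 (Welch's two-sample t-test, right-tailed).
t = (x̄_1 − x̄_2)/√(s_1²/n_1 + s_2²/n_2) = (52.7 − 39.8)/√(11.4²/23 + 24.7²/20) = 2.145
Welch–Satterthwaite df ≈ 25.92
p-value = P(T ≥ 2.145) ≈ 0.0207
Since p ≈ 0.0207 < α = 0.05, reject H0; the evidence is statistically significant.

2.145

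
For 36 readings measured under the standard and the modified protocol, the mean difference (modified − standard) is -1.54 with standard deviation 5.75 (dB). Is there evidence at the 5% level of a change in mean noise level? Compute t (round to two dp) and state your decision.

t = -1.61; fail to reject H0

H0: μ_d = 0; H1: μ_d ≠ 0 (paired t-test on the differences, two-sided).
t = d̄/(s_d/√n) = -1.54/(5.75/√36) = -1.61
df = n − 1 = 35
Two-sided p-value ≈ 0.1170
Since p ≈ 0.1170 > α = 0.05, fail to reject H0; the data do not provide sufficient evidence against H0.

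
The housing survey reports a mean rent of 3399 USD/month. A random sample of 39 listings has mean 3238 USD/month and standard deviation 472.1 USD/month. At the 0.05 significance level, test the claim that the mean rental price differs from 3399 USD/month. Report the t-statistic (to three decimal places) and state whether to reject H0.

t = -2.130; reject H0

H0: μ = 3399; H1: μ ≠ 3399 (one-sample t-test, two-sided).
t = (x̄ − μ₀)/(s/√n) = (3238 − 3399)/(472.1/√39) = -2.130
df = n − 1 = 38
Two-sided p-value ≈ 0.0397
Since p ≈ 0.0397 < α = 0.05, reject H0; the evidence is statistically significant.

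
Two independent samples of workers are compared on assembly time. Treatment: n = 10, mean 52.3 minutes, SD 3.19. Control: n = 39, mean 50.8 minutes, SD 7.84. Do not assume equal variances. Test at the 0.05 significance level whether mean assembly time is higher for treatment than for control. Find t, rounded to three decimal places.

0.931

Let group 1 = treatment, group 2 = control. H0: μ_1 = μ_2; H1: μ_1 > μ_2 (Welch's two-sample t-test, right-tailed).
t = (x̄_1 − x̄_2)/√(s_1²/n_1 + s_2²/n_2) = (52.3 − 50.8)/√(3.19²/10 + 7.84²/39) = 0.931
Welch–Satterthwaite df ≈ 37.28
p-value = P(T ≥ 0.931) ≈ 0.179
Since p ≈ 0.179 > α = 0.05, fail to reject H0; the evidence is not statistically significant.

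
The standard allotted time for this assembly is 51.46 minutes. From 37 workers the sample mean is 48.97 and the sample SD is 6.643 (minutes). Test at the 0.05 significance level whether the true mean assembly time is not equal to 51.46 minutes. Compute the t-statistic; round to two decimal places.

-2.28

H0: μ = 51.46; H1: μ ≠ 51.46 (one-sample t-test, two-sided).
t = (x̄ − μ₀)/(s/√n) = (48.97 − 51.46)/(6.643/√37) = -2.28
df = n − 1 = 36
Two-sided p-value ≈ 0.029
Since p ≈ 0.029 < α = 0.05, reject H0; the evidence is statistically significant.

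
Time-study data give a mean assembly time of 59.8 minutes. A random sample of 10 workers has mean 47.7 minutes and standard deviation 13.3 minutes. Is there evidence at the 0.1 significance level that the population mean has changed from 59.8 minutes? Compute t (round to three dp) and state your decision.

t = -2.877; reject H0

H0: μ = 59.8; H1: μ ≠ 59.8 (one-sample t-test, two-sided).
t = (x̄ − μ₀)/(s/√n) = (47.7 − 59.8)/(13.3/√10) = -2.877
df = n − 1 = 9
Two-sided p-value ≈ 0.0183
Since p ≈ 0.0183 < α = 0.1, reject H0; the data support H1.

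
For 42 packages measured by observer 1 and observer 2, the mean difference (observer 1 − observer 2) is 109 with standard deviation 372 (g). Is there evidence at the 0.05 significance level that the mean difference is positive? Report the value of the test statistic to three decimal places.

H0: μ_d = 0; H1: μ_d > 0 (paired t-test on the differences, right-tailed).
t = d̄/(s_d/√n) = 109/(372/√42) = 1.899
df = n − 1 = 41
p-value = P(T ≥ 1.899) ≈ 0.032
Since p ≈ 0.032 < α = 0.05, reject H0; the data support H1.

1.899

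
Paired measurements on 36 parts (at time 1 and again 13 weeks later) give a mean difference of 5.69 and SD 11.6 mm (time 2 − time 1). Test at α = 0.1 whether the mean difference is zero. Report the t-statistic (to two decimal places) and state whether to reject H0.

t = 2.94; reject H0

H0: μ_d = 0; H1: μ_d ≠ 0 (paired t-test on the differences, two-sided).
t = d̄/(s_d/√n) = 5.69/(11.6/√36) = 2.94
df = n − 1 = 35
Two-sided p-value ≈ 0.0057
Since p ≈ 0.0057 < α = 0.1, reject H0; the evidence is statistically significant.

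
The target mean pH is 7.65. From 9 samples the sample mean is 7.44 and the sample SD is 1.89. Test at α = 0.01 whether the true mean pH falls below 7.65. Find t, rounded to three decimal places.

H0: μ = 7.65; H1: μ < 7.65 (one-sample t-test, left-tailed).
t = (x̄ − μ₀)/(s/√n) = (7.44 − 7.65)/(1.89/√9) = -0.333
df = n − 1 = 8
p-value = P(T ≤ -0.333) ≈ 0.374
Since p ≈ 0.374 > α = 0.01, fail to reject H0; the data do not provide sufficient evidence against H0.

-0.333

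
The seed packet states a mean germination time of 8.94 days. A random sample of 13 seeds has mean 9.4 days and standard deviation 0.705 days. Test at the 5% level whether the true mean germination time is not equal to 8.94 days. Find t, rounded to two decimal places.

H0: μ = 8.94; H1: μ ≠ 8.94 (one-sample t-test, two-sided).
t = (x̄ − μ₀)/(s/√n) = (9.4 − 8.94)/(0.705/√13) = 2.35
df = n − 1 = 12
Two-sided p-value ≈ 0.0365
Since p ≈ 0.0365 < α = 0.05, reject H0; the evidence is statistically significant.

2.35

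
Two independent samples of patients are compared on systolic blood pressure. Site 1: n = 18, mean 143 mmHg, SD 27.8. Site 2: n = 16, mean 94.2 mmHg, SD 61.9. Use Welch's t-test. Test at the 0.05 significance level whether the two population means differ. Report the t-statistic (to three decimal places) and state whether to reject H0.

Let group 1 = site 1, group 2 = site 2. H0: μ_1 = μ_2; H1: μ_1 ≠ μ_2 (Welch's two-sample t-test, two-sided).
t = (x̄_1 − x̄_2)/√(s_1²/n_1 + s_2²/n_2) = (143 − 94.2)/√(27.8²/18 + 61.9²/16) = 2.904
Welch–Satterthwaite df ≈ 20.29
Two-sided p-value ≈ 0.0087
Since p ≈ 0.0087 < α = 0.05, reject H0; the data support H1.

t = 2.904; reject H0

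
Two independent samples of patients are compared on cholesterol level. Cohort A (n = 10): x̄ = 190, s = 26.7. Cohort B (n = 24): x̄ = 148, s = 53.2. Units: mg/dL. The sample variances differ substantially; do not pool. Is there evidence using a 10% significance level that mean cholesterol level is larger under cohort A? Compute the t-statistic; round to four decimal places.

3.0533

Let group 1 = cohort A, group 2 = cohort B. H0: μ_1 = μ_2; H1: μ_1 > μ_2 (Welch's two-sample t-test, right-tailed).
t = (x̄_1 − x̄_2)/√(s_1²/n_1 + s_2²/n_2) = (190 − 148)/√(26.7²/10 + 53.2²/24) = 3.0533
Welch–Satterthwaite df ≈ 30.62
p-value = P(T ≥ 3.0533) ≈ 0.0023
Since p ≈ 0.0023 < α = 0.1, reject H0; the data support H1.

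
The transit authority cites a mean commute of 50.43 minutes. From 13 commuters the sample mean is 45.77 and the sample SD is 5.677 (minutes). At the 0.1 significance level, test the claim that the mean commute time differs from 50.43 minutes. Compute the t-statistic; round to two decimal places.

-2.96

H0: μ = 50.43; H1: μ ≠ 50.43 (one-sample t-test, two-sided).
t = (x̄ − μ₀)/(s/√n) = (45.77 − 50.43)/(5.677/√13) = -2.96
df = n − 1 = 12
Two-sided p-value ≈ 0.0119
Since p ≈ 0.0119 < α = 0.1, reject H0; the data support H1.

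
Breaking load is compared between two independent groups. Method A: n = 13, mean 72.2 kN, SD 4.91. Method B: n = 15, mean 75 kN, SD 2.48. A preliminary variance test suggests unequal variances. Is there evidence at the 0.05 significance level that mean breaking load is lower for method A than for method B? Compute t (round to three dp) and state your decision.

Let group 1 = method A, group 2 = method B. H0: μ_1 = μ_2; H1: μ_1 < μ_2 (Welch's two-sample t-test, left-tailed).
t = (x̄_1 − x̄_2)/√(s_1²/n_1 + s_2²/n_2) = (72.2 − 75)/√(4.91²/13 + 2.48²/15) = -1.861
Welch–Satterthwaite df ≈ 17.17
p-value = P(T ≤ -1.861) ≈ 0.040
Since p ≈ 0.040 < α = 0.05, reject H0; the evidence is statistically significant.

t = -1.861; reject H0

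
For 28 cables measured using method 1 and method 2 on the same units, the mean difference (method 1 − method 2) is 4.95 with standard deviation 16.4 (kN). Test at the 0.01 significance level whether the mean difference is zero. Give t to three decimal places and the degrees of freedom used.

t = 1.597, df = 27

H0: μ_d = 0; H1: μ_d ≠ 0 (paired t-test on the differences, two-sided).
t = d̄/(s_d/√n) = 4.95/(16.4/√28) = 1.597
df = n − 1 = 27
Two-sided p-value ≈ 0.122
Since p ≈ 0.122 > α = 0.01, fail to reject H0; the data do not provide sufficient evidence against H0.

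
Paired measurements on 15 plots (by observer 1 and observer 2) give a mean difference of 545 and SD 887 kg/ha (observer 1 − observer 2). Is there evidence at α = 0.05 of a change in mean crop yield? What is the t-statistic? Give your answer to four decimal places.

H0: μ_d = 0; H1: μ_d ≠ 0 (paired t-test on the differences, two-sided).
t = d̄/(s_d/√n) = 545/(887/√15) = 2.3797
df = n − 1 = 14
Two-sided p-value ≈ 0.032
Since p ≈ 0.032 < α = 0.05, reject H0; the data support H1.

2.3797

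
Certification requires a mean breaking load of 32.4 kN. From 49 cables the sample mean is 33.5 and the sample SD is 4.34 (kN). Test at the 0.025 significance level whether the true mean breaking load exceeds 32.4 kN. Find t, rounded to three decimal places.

H0: μ = 32.4; H1: μ > 32.4 (one-sample t-test, right-tailed).
t = (x̄ − μ₀)/(s/√n) = (33.5 − 32.4)/(4.34/√49) = 1.774
df = n − 1 = 48
p-value = P(T ≥ 1.774) ≈ 0.041
Since p ≈ 0.041 > α = 0.025, fail to reject H0; the evidence is not statistically significant.

1.774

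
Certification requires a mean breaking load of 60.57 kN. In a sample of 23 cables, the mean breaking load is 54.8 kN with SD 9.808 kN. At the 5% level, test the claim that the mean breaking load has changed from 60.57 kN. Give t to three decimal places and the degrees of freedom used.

H0: μ = 60.57; H1: μ ≠ 60.57 (one-sample t-test, two-sided).
t = (x̄ − μ₀)/(s/√n) = (54.8 − 60.57)/(9.808/√23) = -2.821
df = n − 1 = 22
Two-sided p-value ≈ 0.010
Since p ≈ 0.010 < α = 0.05, reject H0; the evidence is statistically significant.

t = -2.821, df = 22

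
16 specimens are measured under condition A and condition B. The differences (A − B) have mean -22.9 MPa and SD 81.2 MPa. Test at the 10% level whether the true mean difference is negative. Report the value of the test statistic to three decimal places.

-1.128

H0: μ_d = 0; H1: μ_d < 0 (paired t-test on the differences, left-tailed).
t = d̄/(s_d/√n) = -22.9/(81.2/√16) = -1.128
df = n − 1 = 15
p-value = P(T ≤ -1.128) ≈ 0.1385
Since p ≈ 0.1385 > α = 0.1, fail to reject H0; the data do not provide sufficient evidence against H0.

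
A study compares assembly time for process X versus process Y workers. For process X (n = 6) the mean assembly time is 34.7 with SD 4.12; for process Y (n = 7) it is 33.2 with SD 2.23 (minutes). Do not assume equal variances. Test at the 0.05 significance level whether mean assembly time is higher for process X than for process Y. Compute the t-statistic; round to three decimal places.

0.797

Let group 1 = process X, group 2 = process Y. H0: μ_1 = μ_2; H1: μ_1 > μ_2 (Welch's two-sample t-test, right-tailed).
t = (x̄_1 − x̄_2)/√(s_1²/n_1 + s_2²/n_2) = (34.7 − 33.2)/√(4.12²/6 + 2.23²/7) = 0.797
Welch–Satterthwaite df ≈ 7.44
p-value = P(T ≥ 0.797) ≈ 0.2250
Since p ≈ 0.2250 > α = 0.05, fail to reject H0; the data do not provide sufficient evidence against H0.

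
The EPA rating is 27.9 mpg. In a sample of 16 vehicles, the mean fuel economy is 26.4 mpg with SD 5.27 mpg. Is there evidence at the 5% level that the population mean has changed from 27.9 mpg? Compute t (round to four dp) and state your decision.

t = -1.1385; fail to reject H0

H0: μ = 27.9; H1: μ ≠ 27.9 (one-sample t-test, two-sided).
t = (x̄ − μ₀)/(s/√n) = (26.4 − 27.9)/(5.27/√16) = -1.1385
df = n − 1 = 15
Two-sided p-value ≈ 0.273
Since p ≈ 0.273 > α = 0.05, fail to reject H0; the data do not provide sufficient evidence against H0.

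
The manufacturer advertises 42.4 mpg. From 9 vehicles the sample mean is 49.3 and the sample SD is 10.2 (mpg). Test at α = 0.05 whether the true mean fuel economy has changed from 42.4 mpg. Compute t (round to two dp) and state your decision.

H0: μ = 42.4; H1: μ ≠ 42.4 (one-sample t-test, two-sided).
t = (x̄ − μ₀)/(s/√n) = (49.3 − 42.4)/(10.2/√9) = 2.03
df = n − 1 = 8
Two-sided p-value ≈ 0.0769
Since p ≈ 0.0769 > α = 0.05, fail to reject H0; the evidence is not statistically significant.

t = 2.03; fail to reject H0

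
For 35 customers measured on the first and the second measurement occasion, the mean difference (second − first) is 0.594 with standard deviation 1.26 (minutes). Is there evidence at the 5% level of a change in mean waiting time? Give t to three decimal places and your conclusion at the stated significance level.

H0: μ_d = 0; H1: μ_d ≠ 0 (paired t-test on the differences, two-sided).
t = d̄/(s_d/√n) = 0.594/(1.26/√35) = 2.789
df = n − 1 = 34
Two-sided p-value ≈ 0.009
Since p ≈ 0.009 < α = 0.05, reject H0; the data support H1.

t = 2.789; reject H0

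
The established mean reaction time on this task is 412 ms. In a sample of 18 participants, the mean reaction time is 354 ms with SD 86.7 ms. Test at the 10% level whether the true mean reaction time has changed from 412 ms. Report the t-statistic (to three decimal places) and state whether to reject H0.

H0: μ = 412; H1: μ ≠ 412 (one-sample t-test, two-sided).
t = (x̄ − μ₀)/(s/√n) = (354 − 412)/(86.7/√18) = -2.838
df = n − 1 = 17
Two-sided p-value ≈ 0.0114
Since p ≈ 0.0114 < α = 0.1, reject H0; the evidence is statistically significant.

t = -2.838; reject H0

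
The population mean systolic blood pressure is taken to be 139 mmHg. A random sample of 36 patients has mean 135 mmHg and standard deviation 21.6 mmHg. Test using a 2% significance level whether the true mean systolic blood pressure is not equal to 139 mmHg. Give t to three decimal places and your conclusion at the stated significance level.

t = -1.111; fail to reject H0

H0: μ = 139; H1: μ ≠ 139 (one-sample t-test, two-sided).
t = (x̄ − μ₀)/(s/√n) = (135 − 139)/(21.6/√36) = -1.111
df = n − 1 = 35
Two-sided p-value ≈ 0.274
Since p ≈ 0.274 > α = 0.02, fail to reject H0; the evidence is not statistically significant.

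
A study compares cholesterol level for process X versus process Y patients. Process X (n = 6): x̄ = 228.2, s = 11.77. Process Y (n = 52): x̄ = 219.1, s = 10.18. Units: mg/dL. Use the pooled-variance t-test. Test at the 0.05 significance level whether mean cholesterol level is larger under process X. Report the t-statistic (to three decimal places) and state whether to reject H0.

t = 2.043; reject H0

Let group 1 = process X, group 2 = process Y. H0: μ_1 = μ_2; H1: μ_1 > μ_2 (two-sample pooled-variance t-test, right-tailed).
s_p² = [(6−1)·11.77² + (52−1)·10.18²]/(6+52−2) = 106.749
t = (228.2 − 219.1)/√[106.749·(1/6 + 1/52)] = 2.043
df = n₁ + n₂ − 2 = 56
p-value = P(T ≥ 2.043) ≈ 0.0229
Since p ≈ 0.0229 < α = 0.05, reject H0; the evidence is statistically significant.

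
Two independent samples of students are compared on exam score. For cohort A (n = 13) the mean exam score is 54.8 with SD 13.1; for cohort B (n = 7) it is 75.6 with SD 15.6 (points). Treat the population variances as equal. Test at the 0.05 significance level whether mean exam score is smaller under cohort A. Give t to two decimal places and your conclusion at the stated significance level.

Let group 1 = cohort A, group 2 = cohort B. H0: μ_1 = μ_2; H1: μ_1 < μ_2 (two-sample pooled-variance t-test, left-tailed).
s_p² = [(13−1)·13.1² + (7−1)·15.6²]/(13+7−2) = 195.527
t = (54.8 − 75.6)/√[195.527·(1/13 + 1/7)] = -3.17
df = n₁ + n₂ − 2 = 18
p-value = P(T ≤ -3.17) ≈ 0.0026
Since p ≈ 0.0026 < α = 0.05, reject H0; the data support H1.

t = -3.17; reject H0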